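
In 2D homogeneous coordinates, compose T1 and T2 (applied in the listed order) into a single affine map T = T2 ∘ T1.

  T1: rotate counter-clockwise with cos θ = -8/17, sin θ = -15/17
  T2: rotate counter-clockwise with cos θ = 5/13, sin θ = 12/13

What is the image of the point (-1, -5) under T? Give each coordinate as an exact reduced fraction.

T(p) = (-995/221, -529/221)

T1 rotate counter-clockwise with cos θ = -8/17, sin θ = -15/17: (-1, -5) → (-67/17, 55/17)
T2 rotate counter-clockwise with cos θ = 5/13, sin θ = 12/13: (-67/17, 55/17) → (-995/221, -529/221)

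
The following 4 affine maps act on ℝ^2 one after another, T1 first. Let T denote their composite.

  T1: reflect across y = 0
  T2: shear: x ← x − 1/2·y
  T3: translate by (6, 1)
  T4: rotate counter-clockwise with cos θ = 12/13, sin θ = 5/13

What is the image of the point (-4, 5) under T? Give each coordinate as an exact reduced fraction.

T1 reflect across y = 0: (-4, 5) → (-4, -5)
T2 shear: x ← x − 1/2·y: (-4, -5) → (-3/2, -5)
T3 translate by (6, 1): (-3/2, -5) → (9/2, -4)
T4 rotate counter-clockwise with cos θ = 12/13, sin θ = 5/13: (9/2, -4) → (74/13, -51/26)

T(p) = (74/13, -51/26)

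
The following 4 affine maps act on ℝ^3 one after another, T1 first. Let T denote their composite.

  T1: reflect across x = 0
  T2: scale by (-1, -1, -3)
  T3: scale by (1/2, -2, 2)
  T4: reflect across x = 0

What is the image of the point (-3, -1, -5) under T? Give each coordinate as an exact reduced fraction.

T1 reflect across x = 0: (-3, -1, -5) → (3, -1, -5)
T2 scale by (-1, -1, -3): (3, -1, -5) → (-3, 1, 15)
T3 scale by (1/2, -2, 2): (-3, 1, 15) → (-3/2, -2, 30)
T4 reflect across x = 0: (-3/2, -2, 30) → (3/2, -2, 30)

T(p) = (3/2, -2, 30)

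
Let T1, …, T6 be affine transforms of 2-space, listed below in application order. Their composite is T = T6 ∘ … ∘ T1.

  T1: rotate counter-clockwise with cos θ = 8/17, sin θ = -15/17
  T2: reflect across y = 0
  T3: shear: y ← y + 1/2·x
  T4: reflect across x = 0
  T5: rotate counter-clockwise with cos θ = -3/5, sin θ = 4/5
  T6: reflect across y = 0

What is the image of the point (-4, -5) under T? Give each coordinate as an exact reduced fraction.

T1 rotate counter-clockwise with cos θ = 8/17, sin θ = -15/17: (-4, -5) → (-107/17, 20/17)
T2 reflect across y = 0: (-107/17, 20/17) → (-107/17, -20/17)
T3 shear: y ← y + 1/2·x: (-107/17, -20/17) → (-107/17, -147/34)
T4 reflect across x = 0: (-107/17, -147/34) → (107/17, -147/34)
T5 rotate counter-clockwise with cos θ = -3/5, sin θ = 4/5: (107/17, -147/34) → (-27/85, 1297/170)
T6 reflect across y = 0: (-27/85, 1297/170) → (-27/85, -1297/170)

T(p) = (-27/85, -1297/170)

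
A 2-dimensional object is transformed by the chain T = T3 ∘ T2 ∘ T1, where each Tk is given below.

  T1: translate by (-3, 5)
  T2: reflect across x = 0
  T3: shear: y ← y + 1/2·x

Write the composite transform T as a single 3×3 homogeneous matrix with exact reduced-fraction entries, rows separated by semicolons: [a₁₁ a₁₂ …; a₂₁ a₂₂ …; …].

T1 = [1 0 -3; 0 1 5; 0 0 1]
T2·T1 = [-1 0 3; 0 1 5; 0 0 1]
T3·…·T1 = [-1 0 3; -1/2 1 13/2; 0 0 1]

T = [-1 0 3; -1/2 1 13/2; 0 0 1]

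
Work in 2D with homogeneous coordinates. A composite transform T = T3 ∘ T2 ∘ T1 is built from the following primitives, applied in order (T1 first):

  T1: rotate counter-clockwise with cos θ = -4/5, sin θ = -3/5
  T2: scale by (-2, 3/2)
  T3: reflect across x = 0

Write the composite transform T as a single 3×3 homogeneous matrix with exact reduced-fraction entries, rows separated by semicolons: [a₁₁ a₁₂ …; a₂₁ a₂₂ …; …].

T1 = [-4/5 3/5 0; -3/5 -4/5 0; 0 0 1]
T2·T1 = [8/5 -6/5 0; -9/10 -6/5 0; 0 0 1]
T3·…·T1 = [-8/5 6/5 0; -9/10 -6/5 0; 0 0 1]

T = [-8/5 6/5 0; -9/10 -6/5 0; 0 0 1]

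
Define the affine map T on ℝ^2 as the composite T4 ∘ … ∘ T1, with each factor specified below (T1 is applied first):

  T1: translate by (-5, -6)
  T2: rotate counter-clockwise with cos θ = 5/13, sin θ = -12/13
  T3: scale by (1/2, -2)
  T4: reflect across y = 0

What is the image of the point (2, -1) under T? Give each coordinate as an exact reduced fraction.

T(p) = (-99/26, 2/13)

T1 translate by (-5, -6): (2, -1) → (-3, -7)
T2 rotate counter-clockwise with cos θ = 5/13, sin θ = -12/13: (-3, -7) → (-99/13, 1/13)
T3 scale by (1/2, -2): (-99/13, 1/13) → (-99/26, -2/13)
T4 reflect across y = 0: (-99/26, -2/13) → (-99/26, 2/13)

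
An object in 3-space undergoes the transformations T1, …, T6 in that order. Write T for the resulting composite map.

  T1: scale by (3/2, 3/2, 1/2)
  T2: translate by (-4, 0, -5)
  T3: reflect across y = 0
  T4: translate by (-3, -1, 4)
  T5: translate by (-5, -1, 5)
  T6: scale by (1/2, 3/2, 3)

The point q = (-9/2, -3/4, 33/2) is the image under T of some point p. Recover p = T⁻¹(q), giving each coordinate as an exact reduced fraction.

T1 = [3/2 0 0 0; 0 3/2 0 0; 0 0 1/2 0; 0 0 0 1]
T2·T1 = [3/2 0 0 -4; 0 3/2 0 0; 0 0 1/2 -5; 0 0 0 1]
T3·…·T1 = [3/2 0 0 -4; 0 -3/2 0 0; 0 0 1/2 -5; 0 0 0 1]
T4·…·T1 = [3/2 0 0 -7; 0 -3/2 0 -1; 0 0 1/2 -1; 0 0 0 1]
T5·…·T1 = [3/2 0 0 -12; 0 -3/2 0 -2; 0 0 1/2 4; 0 0 0 1]
T6·…·T1 = [3/4 0 0 -6; 0 -9/4 0 -3; 0 0 3/2 12; 0 0 0 1]
det M = -81/32; M⁻¹ = [4/3 0 0 8; 0 -4/9 0 -4/3; 0 0 2/3 -8; 0 0 0 1]
M⁻¹ · (-9/2, -3/4, 33/2)ᵀ = (2, -1, 3)ᵀ

p = (2, -1, 3)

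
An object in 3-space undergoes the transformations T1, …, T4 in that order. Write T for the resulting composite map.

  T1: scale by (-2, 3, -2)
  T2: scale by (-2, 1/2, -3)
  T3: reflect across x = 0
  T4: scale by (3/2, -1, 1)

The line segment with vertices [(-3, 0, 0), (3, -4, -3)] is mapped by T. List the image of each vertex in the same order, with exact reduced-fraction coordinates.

T1 scale by (-2, 3, -2): (-3, 0, 0) → (6, 0, 0); (3, -4, -3) → (-6, -12, 6)
T2 scale by (-2, 1/2, -3): (6, 0, 0) → (-12, 0, 0); (-6, -12, 6) → (12, -6, -18)
T3 reflect across x = 0: (-12, 0, 0) → (12, 0, 0); (12, -6, -18) → (-12, -6, -18)
T4 scale by (3/2, -1, 1): (12, 0, 0) → (18, 0, 0); (-12, -6, -18) → (-18, 6, -18)

image vertices: (18, 0, 0), (-18, 6, -18)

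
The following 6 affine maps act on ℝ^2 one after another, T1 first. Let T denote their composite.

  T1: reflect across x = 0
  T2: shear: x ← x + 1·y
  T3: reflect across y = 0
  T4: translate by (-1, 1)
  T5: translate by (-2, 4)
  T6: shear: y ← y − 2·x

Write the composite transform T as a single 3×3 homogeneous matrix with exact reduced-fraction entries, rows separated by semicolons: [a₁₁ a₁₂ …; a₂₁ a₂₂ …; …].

T = [-1 1 -3; 2 -3 11; 0 0 1]

T1 = [-1 0 0; 0 1 0; 0 0 1]
T2·T1 = [-1 1 0; 0 1 0; 0 0 1]
T3·…·T1 = [-1 1 0; 0 -1 0; 0 0 1]
T4·…·T1 = [-1 1 -1; 0 -1 1; 0 0 1]
T5·…·T1 = [-1 1 -3; 0 -1 5; 0 0 1]
T6·…·T1 = [-1 1 -3; 2 -3 11; 0 0 1]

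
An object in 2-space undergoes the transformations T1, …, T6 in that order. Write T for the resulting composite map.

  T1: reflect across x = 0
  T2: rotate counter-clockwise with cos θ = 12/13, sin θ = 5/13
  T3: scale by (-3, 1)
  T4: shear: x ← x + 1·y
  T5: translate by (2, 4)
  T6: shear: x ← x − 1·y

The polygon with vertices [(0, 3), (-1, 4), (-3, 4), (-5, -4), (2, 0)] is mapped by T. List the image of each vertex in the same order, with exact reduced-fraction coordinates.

T1 reflect across x = 0: (0, 3) → (0, 3); (-1, 4) → (1, 4); (-3, 4) → (3, 4); (-5, -4) → (5, -4); (2, 0) → (-2, 0)
T2 rotate counter-clockwise with cos θ = 12/13, sin θ = 5/13: (0, 3) → (-15/13, 36/13); (1, 4) → (-8/13, 53/13); (3, 4) → (16/13, 63/13); (5, -4) → (80/13, -23/13); (-2, 0) → (-24/13, -10/13)
T3 scale by (-3, 1): (-15/13, 36/13) → (45/13, 36/13); (-8/13, 53/13) → (24/13, 53/13); (16/13, 63/13) → (-48/13, 63/13); (80/13, -23/13) → (-240/13, -23/13); (-24/13, -10/13) → (72/13, -10/13)
T4 shear: x ← x + 1·y: (45/13, 36/13) → (81/13, 36/13); (24/13, 53/13) → (77/13, 53/13); (-48/13, 63/13) → (15/13, 63/13); (-240/13, -23/13) → (-263/13, -23/13); (72/13, -10/13) → (62/13, -10/13)
T5 translate by (2, 4): (81/13, 36/13) → (107/13, 88/13); (77/13, 53/13) → (103/13, 105/13); (15/13, 63/13) → (41/13, 115/13); (-263/13, -23/13) → (-237/13, 29/13); (62/13, -10/13) → (88/13, 42/13)
T6 shear: x ← x − 1·y: (107/13, 88/13) → (19/13, 88/13); (103/13, 105/13) → (-2/13, 105/13); (41/13, 115/13) → (-74/13, 115/13); (-237/13, 29/13) → (-266/13, 29/13); (88/13, 42/13) → (46/13, 42/13)

image vertices: (19/13, 88/13), (-2/13, 105/13), (-74/13, 115/13), (-266/13, 29/13), (46/13, 42/13)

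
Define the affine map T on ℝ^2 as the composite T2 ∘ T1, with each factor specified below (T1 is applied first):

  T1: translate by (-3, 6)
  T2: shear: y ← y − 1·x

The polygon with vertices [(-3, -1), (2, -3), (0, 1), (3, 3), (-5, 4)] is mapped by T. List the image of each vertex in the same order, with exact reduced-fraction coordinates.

image vertices: (-6, 11), (-1, 4), (-3, 10), (0, 9), (-8, 18)

T1 translate by (-3, 6): (-3, -1) → (-6, 5); (2, -3) → (-1, 3); (0, 1) → (-3, 7); (3, 3) → (0, 9); (-5, 4) → (-8, 10)
T2 shear: y ← y − 1·x: (-6, 5) → (-6, 11); (-1, 3) → (-1, 4); (-3, 7) → (-3, 10); (0, 9) → (0, 9); (-8, 10) → (-8, 18)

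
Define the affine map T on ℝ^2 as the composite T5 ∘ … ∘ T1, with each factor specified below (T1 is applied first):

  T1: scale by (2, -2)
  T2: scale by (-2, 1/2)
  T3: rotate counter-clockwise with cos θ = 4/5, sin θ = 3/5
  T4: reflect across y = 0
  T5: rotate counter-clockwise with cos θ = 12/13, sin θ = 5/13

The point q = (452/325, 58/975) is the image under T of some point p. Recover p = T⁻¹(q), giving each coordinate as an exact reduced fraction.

p = (-1/3, 2/5)

T1 = [2 0 0; 0 -2 0; 0 0 1]
T2·T1 = [-4 0 0; 0 -1 0; 0 0 1]
T3·…·T1 = [-16/5 3/5 0; -12/5 -4/5 0; 0 0 1]
T4·…·T1 = [-16/5 3/5 0; 12/5 4/5 0; 0 0 1]
T5·…·T1 = [-252/65 16/65 0; 64/65 63/65 0; 0 0 1]
det M = -4; M⁻¹ = [-63/260 4/65 0; 16/65 63/65 0; 0 0 1]
M⁻¹ · (452/325, 58/975)ᵀ = (-1/3, 2/5)ᵀ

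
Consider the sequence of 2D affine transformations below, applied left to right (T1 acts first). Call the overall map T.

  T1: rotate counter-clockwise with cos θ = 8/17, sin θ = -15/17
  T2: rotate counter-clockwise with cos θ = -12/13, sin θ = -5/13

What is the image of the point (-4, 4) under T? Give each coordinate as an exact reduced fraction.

T1 rotate counter-clockwise with cos θ = 8/17, sin θ = -15/17: (-4, 4) → (28/17, 92/17)
T2 rotate counter-clockwise with cos θ = -12/13, sin θ = -5/13: (28/17, 92/17) → (124/221, -1244/221)

T(p) = (124/221, -1244/221)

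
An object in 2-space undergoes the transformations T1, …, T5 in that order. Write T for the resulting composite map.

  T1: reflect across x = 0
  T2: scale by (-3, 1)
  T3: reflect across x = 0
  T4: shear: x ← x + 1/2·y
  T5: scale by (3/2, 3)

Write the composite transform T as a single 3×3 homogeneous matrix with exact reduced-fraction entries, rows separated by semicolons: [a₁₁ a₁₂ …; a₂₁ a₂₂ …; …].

T = [-9/2 3/4 0; 0 3 0; 0 0 1]

T1 = [-1 0 0; 0 1 0; 0 0 1]
T2·T1 = [3 0 0; 0 1 0; 0 0 1]
T3·…·T1 = [-3 0 0; 0 1 0; 0 0 1]
T4·…·T1 = [-3 1/2 0; 0 1 0; 0 0 1]
T5·…·T1 = [-9/2 3/4 0; 0 3 0; 0 0 1]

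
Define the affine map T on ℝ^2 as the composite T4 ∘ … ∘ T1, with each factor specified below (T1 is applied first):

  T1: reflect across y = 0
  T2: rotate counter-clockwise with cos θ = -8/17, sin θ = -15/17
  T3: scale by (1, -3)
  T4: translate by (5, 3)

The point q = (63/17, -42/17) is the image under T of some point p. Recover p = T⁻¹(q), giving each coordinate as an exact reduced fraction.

T1 = [1 0 0; 0 -1 0; 0 0 1]
T2·T1 = [-8/17 -15/17 0; -15/17 8/17 0; 0 0 1]
T3·…·T1 = [-8/17 -15/17 0; 45/17 -24/17 0; 0 0 1]
T4·…·T1 = [-8/17 -15/17 5; 45/17 -24/17 3; 0 0 1]
det M = 3; M⁻¹ = [-8/17 5/17 25/17; -15/17 -8/51 83/17; 0 0 1]
M⁻¹ · (63/17, -42/17)ᵀ = (-1, 2)ᵀ

p = (-1, 2)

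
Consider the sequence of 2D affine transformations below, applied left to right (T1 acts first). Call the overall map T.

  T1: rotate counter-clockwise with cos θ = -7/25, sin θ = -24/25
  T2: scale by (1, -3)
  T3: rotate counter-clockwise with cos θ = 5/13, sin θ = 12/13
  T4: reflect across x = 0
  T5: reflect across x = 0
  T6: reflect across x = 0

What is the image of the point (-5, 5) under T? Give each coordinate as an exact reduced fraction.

T1 rotate counter-clockwise with cos θ = -7/25, sin θ = -24/25: (-5, 5) → (31/5, 17/5)
T2 scale by (1, -3): (31/5, 17/5) → (31/5, -51/5)
T3 rotate counter-clockwise with cos θ = 5/13, sin θ = 12/13: (31/5, -51/5) → (59/5, 9/5)
T4 reflect across x = 0: (59/5, 9/5) → (-59/5, 9/5)
T5 reflect across x = 0: (-59/5, 9/5) → (59/5, 9/5)
T6 reflect across x = 0: (59/5, 9/5) → (-59/5, 9/5)

T(p) = (-59/5, 9/5)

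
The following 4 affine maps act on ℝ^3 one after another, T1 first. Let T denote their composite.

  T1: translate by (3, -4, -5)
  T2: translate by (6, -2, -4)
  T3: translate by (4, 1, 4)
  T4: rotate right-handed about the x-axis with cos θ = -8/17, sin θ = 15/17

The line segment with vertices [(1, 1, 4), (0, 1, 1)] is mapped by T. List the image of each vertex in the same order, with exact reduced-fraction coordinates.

T1 translate by (3, -4, -5): (1, 1, 4) → (4, -3, -1); (0, 1, 1) → (3, -3, -4)
T2 translate by (6, -2, -4): (4, -3, -1) → (10, -5, -5); (3, -3, -4) → (9, -5, -8)
T3 translate by (4, 1, 4): (10, -5, -5) → (14, -4, -1); (9, -5, -8) → (13, -4, -4)
T4 rotate right-handed about the x-axis with cos θ = -8/17, sin θ = 15/17: (14, -4, -1) → (14, 47/17, -52/17); (13, -4, -4) → (13, 92/17, -28/17)

image vertices: (14, 47/17, -52/17), (13, 92/17, -28/17)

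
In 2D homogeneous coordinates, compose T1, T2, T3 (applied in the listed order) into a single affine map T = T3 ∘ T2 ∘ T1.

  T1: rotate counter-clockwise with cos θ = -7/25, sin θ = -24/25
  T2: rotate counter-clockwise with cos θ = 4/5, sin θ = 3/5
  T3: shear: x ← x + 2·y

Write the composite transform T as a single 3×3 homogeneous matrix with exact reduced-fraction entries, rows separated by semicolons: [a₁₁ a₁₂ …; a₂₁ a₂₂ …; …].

T = [-38/25 41/25 0; -117/125 44/125 0; 0 0 1]

T1 = [-7/25 24/25 0; -24/25 -7/25 0; 0 0 1]
T2·T1 = [44/125 117/125 0; -117/125 44/125 0; 0 0 1]
T3·…·T1 = [-38/25 41/25 0; -117/125 44/125 0; 0 0 1]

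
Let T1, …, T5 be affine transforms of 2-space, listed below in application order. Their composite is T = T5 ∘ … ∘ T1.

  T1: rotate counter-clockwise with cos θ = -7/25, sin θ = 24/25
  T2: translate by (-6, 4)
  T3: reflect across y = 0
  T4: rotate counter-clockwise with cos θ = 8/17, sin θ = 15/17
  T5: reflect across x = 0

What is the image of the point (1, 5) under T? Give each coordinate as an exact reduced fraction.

T(p) = (881/425, -4867/425)

T1 rotate counter-clockwise with cos θ = -7/25, sin θ = 24/25: (1, 5) → (-127/25, -11/25)
T2 translate by (-6, 4): (-127/25, -11/25) → (-277/25, 89/25)
T3 reflect across y = 0: (-277/25, 89/25) → (-277/25, -89/25)
T4 rotate counter-clockwise with cos θ = 8/17, sin θ = 15/17: (-277/25, -89/25) → (-881/425, -4867/425)
T5 reflect across x = 0: (-881/425, -4867/425) → (881/425, -4867/425)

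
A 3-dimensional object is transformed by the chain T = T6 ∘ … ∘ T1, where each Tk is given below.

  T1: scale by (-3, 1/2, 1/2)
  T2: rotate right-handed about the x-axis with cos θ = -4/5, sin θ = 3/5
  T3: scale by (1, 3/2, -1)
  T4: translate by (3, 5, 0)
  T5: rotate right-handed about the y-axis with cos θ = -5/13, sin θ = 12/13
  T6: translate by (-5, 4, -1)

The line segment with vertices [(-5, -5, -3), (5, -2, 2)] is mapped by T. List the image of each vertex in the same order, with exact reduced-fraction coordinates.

image vertices: (-757/65, 267/20, -461/26), (59/65, 93/10, 124/13)

T1 scale by (-3, 1/2, 1/2): (-5, -5, -3) → (15, -5/2, -3/2); (5, -2, 2) → (-15, -1, 1)
T2 rotate right-handed about the x-axis with cos θ = -4/5, sin θ = 3/5: (15, -5/2, -3/2) → (15, 29/10, -3/10); (-15, -1, 1) → (-15, 1/5, -7/5)
T3 scale by (1, 3/2, -1): (15, 29/10, -3/10) → (15, 87/20, 3/10); (-15, 1/5, -7/5) → (-15, 3/10, 7/5)
T4 translate by (3, 5, 0): (15, 87/20, 3/10) → (18, 187/20, 3/10); (-15, 3/10, 7/5) → (-12, 53/10, 7/5)
T5 rotate right-handed about the y-axis with cos θ = -5/13, sin θ = 12/13: (18, 187/20, 3/10) → (-432/65, 187/20, -435/26); (-12, 53/10, 7/5) → (384/65, 53/10, 137/13)
T6 translate by (-5, 4, -1): (-432/65, 187/20, -435/26) → (-757/65, 267/20, -461/26); (384/65, 53/10, 137/13) → (59/65, 93/10, 124/13)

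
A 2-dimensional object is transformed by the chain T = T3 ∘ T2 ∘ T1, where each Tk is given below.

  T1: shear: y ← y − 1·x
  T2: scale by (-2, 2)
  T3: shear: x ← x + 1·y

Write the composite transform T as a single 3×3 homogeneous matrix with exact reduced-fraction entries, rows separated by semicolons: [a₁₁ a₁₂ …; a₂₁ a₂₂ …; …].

T1 = [1 0 0; -1 1 0; 0 0 1]
T2·T1 = [-2 0 0; -2 2 0; 0 0 1]
T3·…·T1 = [-4 2 0; -2 2 0; 0 0 1]

T = [-4 2 0; -2 2 0; 0 0 1]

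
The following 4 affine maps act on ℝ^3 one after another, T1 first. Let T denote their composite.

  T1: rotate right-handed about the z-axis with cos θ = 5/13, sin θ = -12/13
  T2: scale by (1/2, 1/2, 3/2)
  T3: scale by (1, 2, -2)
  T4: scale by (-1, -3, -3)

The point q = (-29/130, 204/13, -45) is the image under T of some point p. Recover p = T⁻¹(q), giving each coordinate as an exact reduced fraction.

T1 = [5/13 12/13 0 0; -12/13 5/13 0 0; 0 0 1 0; 0 0 0 1]
T2·T1 = [5/26 6/13 0 0; -6/13 5/26 0 0; 0 0 3/2 0; 0 0 0 1]
T3·…·T1 = [5/26 6/13 0 0; -12/13 5/13 0 0; 0 0 -3 0; 0 0 0 1]
T4·…·T1 = [-5/26 -6/13 0 0; 36/13 -15/13 0 0; 0 0 9 0; 0 0 0 1]
det M = 27/2; M⁻¹ = [-10/13 4/13 0 0; -24/13 -5/39 0 0; 0 0 1/9 0; 0 0 0 1]
M⁻¹ · (-29/130, 204/13, -45)ᵀ = (5, -8/5, -5)ᵀ

p = (5, -8/5, -5)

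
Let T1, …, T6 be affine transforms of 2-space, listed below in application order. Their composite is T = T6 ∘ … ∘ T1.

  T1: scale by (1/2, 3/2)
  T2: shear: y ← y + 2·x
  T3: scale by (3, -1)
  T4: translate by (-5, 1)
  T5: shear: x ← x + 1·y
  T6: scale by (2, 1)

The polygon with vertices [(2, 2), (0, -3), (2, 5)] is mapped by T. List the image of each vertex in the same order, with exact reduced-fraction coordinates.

image vertices: (-12, -4), (1, 11/2), (-21, -17/2)

T1 scale by (1/2, 3/2): (2, 2) → (1, 3); (0, -3) → (0, -9/2); (2, 5) → (1, 15/2)
T2 shear: y ← y + 2·x: (1, 3) → (1, 5); (0, -9/2) → (0, -9/2); (1, 15/2) → (1, 19/2)
T3 scale by (3, -1): (1, 5) → (3, -5); (0, -9/2) → (0, 9/2); (1, 19/2) → (3, -19/2)
T4 translate by (-5, 1): (3, -5) → (-2, -4); (0, 9/2) → (-5, 11/2); (3, -19/2) → (-2, -17/2)
T5 shear: x ← x + 1·y: (-2, -4) → (-6, -4); (-5, 11/2) → (1/2, 11/2); (-2, -17/2) → (-21/2, -17/2)
T6 scale by (2, 1): (-6, -4) → (-12, -4); (1/2, 11/2) → (1, 11/2); (-21/2, -17/2) → (-21, -17/2)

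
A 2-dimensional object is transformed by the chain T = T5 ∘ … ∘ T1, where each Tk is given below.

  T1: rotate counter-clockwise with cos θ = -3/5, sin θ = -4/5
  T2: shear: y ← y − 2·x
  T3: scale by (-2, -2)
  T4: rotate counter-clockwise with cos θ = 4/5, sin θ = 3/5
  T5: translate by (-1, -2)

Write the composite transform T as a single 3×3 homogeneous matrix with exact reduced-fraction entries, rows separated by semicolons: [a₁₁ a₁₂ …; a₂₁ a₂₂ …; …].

T = [36/25 -98/25 -1; 2/25 64/25 -2; 0 0 1]

T1 = [-3/5 4/5 0; -4/5 -3/5 0; 0 0 1]
T2·T1 = [-3/5 4/5 0; 2/5 -11/5 0; 0 0 1]
T3·…·T1 = [6/5 -8/5 0; -4/5 22/5 0; 0 0 1]
T4·…·T1 = [36/25 -98/25 0; 2/25 64/25 0; 0 0 1]
T5·…·T1 = [36/25 -98/25 -1; 2/25 64/25 -2; 0 0 1]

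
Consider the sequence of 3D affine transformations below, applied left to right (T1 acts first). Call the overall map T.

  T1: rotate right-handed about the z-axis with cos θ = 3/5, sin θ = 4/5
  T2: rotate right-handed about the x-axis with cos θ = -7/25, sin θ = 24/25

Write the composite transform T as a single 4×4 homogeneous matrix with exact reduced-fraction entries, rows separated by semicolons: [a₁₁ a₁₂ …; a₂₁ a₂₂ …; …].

T = [3/5 -4/5 0 0; -28/125 -21/125 -24/25 0; 96/125 72/125 -7/25 0; 0 0 0 1]

T1 = [3/5 -4/5 0 0; 4/5 3/5 0 0; 0 0 1 0; 0 0 0 1]
T2·T1 = [3/5 -4/5 0 0; -28/125 -21/125 -24/25 0; 96/125 72/125 -7/25 0; 0 0 0 1]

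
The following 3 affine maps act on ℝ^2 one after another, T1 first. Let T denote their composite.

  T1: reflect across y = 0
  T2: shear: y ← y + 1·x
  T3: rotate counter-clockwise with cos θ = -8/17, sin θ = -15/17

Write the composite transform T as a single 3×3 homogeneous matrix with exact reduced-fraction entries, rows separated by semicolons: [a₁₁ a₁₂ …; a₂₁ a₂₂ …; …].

T1 = [1 0 0; 0 -1 0; 0 0 1]
T2·T1 = [1 0 0; 1 -1 0; 0 0 1]
T3·…·T1 = [7/17 -15/17 0; -23/17 8/17 0; 0 0 1]

T = [7/17 -15/17 0; -23/17 8/17 0; 0 0 1]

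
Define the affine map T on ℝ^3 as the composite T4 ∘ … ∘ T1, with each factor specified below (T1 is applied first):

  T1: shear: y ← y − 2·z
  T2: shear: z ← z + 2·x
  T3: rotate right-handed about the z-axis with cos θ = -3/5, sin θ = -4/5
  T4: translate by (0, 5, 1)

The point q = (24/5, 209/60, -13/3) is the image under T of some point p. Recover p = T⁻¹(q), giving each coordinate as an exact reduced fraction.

p = (-5/3, 3/4, -2)

T1 = [1 0 0 0; 0 1 -2 0; 0 0 1 0; 0 0 0 1]
T2·T1 = [1 0 0 0; 0 1 -2 0; 2 0 1 0; 0 0 0 1]
T3·…·T1 = [-3/5 4/5 -8/5 0; -4/5 -3/5 6/5 0; 2 0 1 0; 0 0 0 1]
T4·…·T1 = [-3/5 4/5 -8/5 0; -4/5 -3/5 6/5 5; 2 0 1 1; 0 0 0 1]
det M = 1; M⁻¹ = [-3/5 -4/5 0 4; 16/5 13/5 2 -15; 6/5 8/5 1 -9; 0 0 0 1]
M⁻¹ · (24/5, 209/60, -13/3)ᵀ = (-5/3, 3/4, -2)ᵀ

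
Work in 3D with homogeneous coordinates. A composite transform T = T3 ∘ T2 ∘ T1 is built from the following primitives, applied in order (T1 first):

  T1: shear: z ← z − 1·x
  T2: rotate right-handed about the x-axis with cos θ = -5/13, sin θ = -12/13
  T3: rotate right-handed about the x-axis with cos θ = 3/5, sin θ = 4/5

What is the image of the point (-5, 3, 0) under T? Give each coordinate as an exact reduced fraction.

T1 shear: z ← z − 1·x: (-5, 3, 0) → (-5, 3, 5)
T2 rotate right-handed about the x-axis with cos θ = -5/13, sin θ = -12/13: (-5, 3, 5) → (-5, 45/13, -61/13)
T3 rotate right-handed about the x-axis with cos θ = 3/5, sin θ = 4/5: (-5, 45/13, -61/13) → (-5, 379/65, -3/65)

T(p) = (-5, 379/65, -3/65)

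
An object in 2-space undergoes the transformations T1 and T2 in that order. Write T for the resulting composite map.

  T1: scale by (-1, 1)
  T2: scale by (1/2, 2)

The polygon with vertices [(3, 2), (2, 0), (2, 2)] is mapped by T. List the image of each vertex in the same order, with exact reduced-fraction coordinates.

T1 scale by (-1, 1): (3, 2) → (-3, 2); (2, 0) → (-2, 0); (2, 2) → (-2, 2)
T2 scale by (1/2, 2): (-3, 2) → (-3/2, 4); (-2, 0) → (-1, 0); (-2, 2) → (-1, 4)

image vertices: (-3/2, 4), (-1, 0), (-1, 4)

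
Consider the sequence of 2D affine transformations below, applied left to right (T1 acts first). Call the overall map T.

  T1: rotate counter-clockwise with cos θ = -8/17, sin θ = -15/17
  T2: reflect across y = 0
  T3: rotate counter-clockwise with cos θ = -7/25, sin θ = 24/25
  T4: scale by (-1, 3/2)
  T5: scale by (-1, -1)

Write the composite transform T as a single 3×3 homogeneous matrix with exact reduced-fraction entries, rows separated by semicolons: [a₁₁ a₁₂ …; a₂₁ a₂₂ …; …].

T = [-304/425 -297/425 0; 891/850 -456/425 0; 0 0 1]

T1 = [-8/17 15/17 0; -15/17 -8/17 0; 0 0 1]
T2·T1 = [-8/17 15/17 0; 15/17 8/17 0; 0 0 1]
T3·…·T1 = [-304/425 -297/425 0; -297/425 304/425 0; 0 0 1]
T4·…·T1 = [304/425 297/425 0; -891/850 456/425 0; 0 0 1]
T5·…·T1 = [-304/425 -297/425 0; 891/850 -456/425 0; 0 0 1]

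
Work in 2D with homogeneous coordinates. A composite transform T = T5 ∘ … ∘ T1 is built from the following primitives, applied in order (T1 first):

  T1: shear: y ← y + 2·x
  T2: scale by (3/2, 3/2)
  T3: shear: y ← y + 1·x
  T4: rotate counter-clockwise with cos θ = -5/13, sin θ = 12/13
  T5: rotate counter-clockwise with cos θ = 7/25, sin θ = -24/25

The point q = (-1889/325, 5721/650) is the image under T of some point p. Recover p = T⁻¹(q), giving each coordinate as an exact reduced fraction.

p = (2/3, 5)

T1 = [1 0 0; 2 1 0; 0 0 1]
T2·T1 = [3/2 0 0; 3 3/2 0; 0 0 1]
T3·…·T1 = [3/2 0 0; 9/2 3/2 0; 0 0 1]
T4·…·T1 = [-123/26 -18/13 0; -9/26 -15/26 0; 0 0 1]
T5·…·T1 = [-1077/650 -306/325 0; 2889/650 759/650 0; 0 0 1]
det M = 9/4; M⁻¹ = [506/975 136/325 0; -642/325 -718/975 0; 0 0 1]
M⁻¹ · (-1889/325, 5721/650)ᵀ = (2/3, 5)ᵀ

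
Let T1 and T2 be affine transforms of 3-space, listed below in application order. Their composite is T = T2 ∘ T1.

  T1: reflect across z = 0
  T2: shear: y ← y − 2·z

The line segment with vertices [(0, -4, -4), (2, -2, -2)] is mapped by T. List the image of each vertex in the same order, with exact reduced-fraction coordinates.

image vertices: (0, -12, 4), (2, -6, 2)

T1 reflect across z = 0: (0, -4, -4) → (0, -4, 4); (2, -2, -2) → (2, -2, 2)
T2 shear: y ← y − 2·z: (0, -4, 4) → (0, -12, 4); (2, -2, 2) → (2, -6, 2)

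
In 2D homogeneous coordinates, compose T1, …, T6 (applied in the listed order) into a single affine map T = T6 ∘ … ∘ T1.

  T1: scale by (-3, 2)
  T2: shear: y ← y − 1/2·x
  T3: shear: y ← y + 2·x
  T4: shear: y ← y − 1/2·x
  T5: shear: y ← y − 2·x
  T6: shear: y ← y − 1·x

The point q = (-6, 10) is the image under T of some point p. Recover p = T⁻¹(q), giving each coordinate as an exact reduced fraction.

p = (2, -1)

T1 = [-3 0 0; 0 2 0; 0 0 1]
T2·T1 = [-3 0 0; 3/2 2 0; 0 0 1]
T3·…·T1 = [-3 0 0; -9/2 2 0; 0 0 1]
T4·…·T1 = [-3 0 0; -3 2 0; 0 0 1]
T5·…·T1 = [-3 0 0; 3 2 0; 0 0 1]
T6·…·T1 = [-3 0 0; 6 2 0; 0 0 1]
det M = -6; M⁻¹ = [-1/3 0 0; 1 1/2 0; 0 0 1]
M⁻¹ · (-6, 10)ᵀ = (2, -1)ᵀ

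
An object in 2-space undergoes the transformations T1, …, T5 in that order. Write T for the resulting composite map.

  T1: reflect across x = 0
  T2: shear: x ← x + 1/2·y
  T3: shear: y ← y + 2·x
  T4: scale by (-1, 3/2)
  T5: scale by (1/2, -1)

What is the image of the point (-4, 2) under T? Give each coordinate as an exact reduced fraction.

T1 reflect across x = 0: (-4, 2) → (4, 2)
T2 shear: x ← x + 1/2·y: (4, 2) → (5, 2)
T3 shear: y ← y + 2·x: (5, 2) → (5, 12)
T4 scale by (-1, 3/2): (5, 12) → (-5, 18)
T5 scale by (1/2, -1): (-5, 18) → (-5/2, -18)

T(p) = (-5/2, -18)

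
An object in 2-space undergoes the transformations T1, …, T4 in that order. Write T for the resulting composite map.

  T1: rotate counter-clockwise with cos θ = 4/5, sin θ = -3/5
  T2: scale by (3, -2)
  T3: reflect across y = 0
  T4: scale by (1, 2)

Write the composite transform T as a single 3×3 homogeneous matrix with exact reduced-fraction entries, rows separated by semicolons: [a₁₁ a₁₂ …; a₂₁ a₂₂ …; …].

T = [12/5 9/5 0; -12/5 16/5 0; 0 0 1]

T1 = [4/5 3/5 0; -3/5 4/5 0; 0 0 1]
T2·T1 = [12/5 9/5 0; 6/5 -8/5 0; 0 0 1]
T3·…·T1 = [12/5 9/5 0; -6/5 8/5 0; 0 0 1]
T4·…·T1 = [12/5 9/5 0; -12/5 16/5 0; 0 0 1]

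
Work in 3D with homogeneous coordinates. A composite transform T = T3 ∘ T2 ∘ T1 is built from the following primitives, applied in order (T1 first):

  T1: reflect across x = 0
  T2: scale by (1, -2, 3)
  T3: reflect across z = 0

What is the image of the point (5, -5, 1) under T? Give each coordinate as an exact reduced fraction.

T(p) = (-5, 10, -3)

T1 reflect across x = 0: (5, -5, 1) → (-5, -5, 1)
T2 scale by (1, -2, 3): (-5, -5, 1) → (-5, 10, 3)
T3 reflect across z = 0: (-5, 10, 3) → (-5, 10, -3)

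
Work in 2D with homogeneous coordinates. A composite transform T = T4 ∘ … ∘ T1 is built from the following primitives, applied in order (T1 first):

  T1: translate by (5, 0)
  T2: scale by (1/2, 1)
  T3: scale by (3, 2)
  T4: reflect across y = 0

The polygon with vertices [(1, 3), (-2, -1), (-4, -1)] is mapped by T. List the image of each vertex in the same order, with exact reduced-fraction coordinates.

image vertices: (9, -6), (9/2, 2), (3/2, 2)

T1 translate by (5, 0): (1, 3) → (6, 3); (-2, -1) → (3, -1); (-4, -1) → (1, -1)
T2 scale by (1/2, 1): (6, 3) → (3, 3); (3, -1) → (3/2, -1); (1, -1) → (1/2, -1)
T3 scale by (3, 2): (3, 3) → (9, 6); (3/2, -1) → (9/2, -2); (1/2, -1) → (3/2, -2)
T4 reflect across y = 0: (9, 6) → (9, -6); (9/2, -2) → (9/2, 2); (3/2, -2) → (3/2, 2)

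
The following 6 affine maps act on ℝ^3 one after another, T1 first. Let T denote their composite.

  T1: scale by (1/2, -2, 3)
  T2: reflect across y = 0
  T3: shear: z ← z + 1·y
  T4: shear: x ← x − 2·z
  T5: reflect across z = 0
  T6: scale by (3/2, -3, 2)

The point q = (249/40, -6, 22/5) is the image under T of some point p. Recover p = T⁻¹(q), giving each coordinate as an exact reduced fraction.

T1 = [1/2 0 0 0; 0 -2 0 0; 0 0 3 0; 0 0 0 1]
T2·T1 = [1/2 0 0 0; 0 2 0 0; 0 0 3 0; 0 0 0 1]
T3·…·T1 = [1/2 0 0 0; 0 2 0 0; 0 2 3 0; 0 0 0 1]
T4·…·T1 = [1/2 -4 -6 0; 0 2 0 0; 0 2 3 0; 0 0 0 1]
T5·…·T1 = [1/2 -4 -6 0; 0 2 0 0; 0 -2 -3 0; 0 0 0 1]
T6·…·T1 = [3/4 -6 -9 0; 0 -6 0 0; 0 -4 -6 0; 0 0 0 1]
det M = 27; M⁻¹ = [4/3 0 -2 0; 0 -1/6 0 0; 0 1/9 -1/6 0; 0 0 0 1]
M⁻¹ · (249/40, -6, 22/5)ᵀ = (-1/2, 1, -7/5)ᵀ

p = (-1/2, 1, -7/5)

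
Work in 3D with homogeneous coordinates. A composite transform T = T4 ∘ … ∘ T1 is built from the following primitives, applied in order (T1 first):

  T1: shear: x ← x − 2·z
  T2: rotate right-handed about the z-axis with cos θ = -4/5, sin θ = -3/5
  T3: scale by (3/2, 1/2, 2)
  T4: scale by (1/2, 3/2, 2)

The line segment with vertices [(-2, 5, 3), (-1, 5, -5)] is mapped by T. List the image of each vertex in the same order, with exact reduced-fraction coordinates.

image vertices: (141/20, 3/5, 12), (-63/20, -141/20, -20)

T1 shear: x ← x − 2·z: (-2, 5, 3) → (-8, 5, 3); (-1, 5, -5) → (9, 5, -5)
T2 rotate right-handed about the z-axis with cos θ = -4/5, sin θ = -3/5: (-8, 5, 3) → (47/5, 4/5, 3); (9, 5, -5) → (-21/5, -47/5, -5)
T3 scale by (3/2, 1/2, 2): (47/5, 4/5, 3) → (141/10, 2/5, 6); (-21/5, -47/5, -5) → (-63/10, -47/10, -10)
T4 scale by (1/2, 3/2, 2): (141/10, 2/5, 6) → (141/20, 3/5, 12); (-63/10, -47/10, -10) → (-63/20, -141/20, -20)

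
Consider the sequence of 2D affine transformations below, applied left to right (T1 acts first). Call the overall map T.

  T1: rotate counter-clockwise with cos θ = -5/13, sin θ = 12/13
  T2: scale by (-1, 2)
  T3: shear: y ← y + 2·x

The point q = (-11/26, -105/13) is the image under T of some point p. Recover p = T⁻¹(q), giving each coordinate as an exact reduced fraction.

p = (-7/2, 1)

T1 = [-5/13 -12/13 0; 12/13 -5/13 0; 0 0 1]
T2·T1 = [5/13 12/13 0; 24/13 -10/13 0; 0 0 1]
T3·…·T1 = [5/13 12/13 0; 34/13 14/13 0; 0 0 1]
det M = -2; M⁻¹ = [-7/13 6/13 0; 17/13 -5/26 0; 0 0 1]
M⁻¹ · (-11/26, -105/13)ᵀ = (-7/2, 1)ᵀ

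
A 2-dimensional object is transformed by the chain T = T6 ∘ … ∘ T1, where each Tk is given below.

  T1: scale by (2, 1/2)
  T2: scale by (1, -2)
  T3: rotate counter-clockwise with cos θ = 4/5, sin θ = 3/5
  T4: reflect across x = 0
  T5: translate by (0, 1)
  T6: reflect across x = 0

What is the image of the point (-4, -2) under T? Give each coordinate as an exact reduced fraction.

T(p) = (-38/5, -11/5)

T1 scale by (2, 1/2): (-4, -2) → (-8, -1)
T2 scale by (1, -2): (-8, -1) → (-8, 2)
T3 rotate counter-clockwise with cos θ = 4/5, sin θ = 3/5: (-8, 2) → (-38/5, -16/5)
T4 reflect across x = 0: (-38/5, -16/5) → (38/5, -16/5)
T5 translate by (0, 1): (38/5, -16/5) → (38/5, -11/5)
T6 reflect across x = 0: (38/5, -11/5) → (-38/5, -11/5)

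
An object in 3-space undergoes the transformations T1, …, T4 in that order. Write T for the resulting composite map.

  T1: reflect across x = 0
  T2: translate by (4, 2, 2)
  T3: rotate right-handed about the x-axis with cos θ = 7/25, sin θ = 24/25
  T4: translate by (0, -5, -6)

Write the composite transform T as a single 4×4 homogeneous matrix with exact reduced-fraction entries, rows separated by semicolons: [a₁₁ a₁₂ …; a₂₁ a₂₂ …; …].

T = [-1 0 0 4; 0 7/25 -24/25 -159/25; 0 24/25 7/25 -88/25; 0 0 0 1]

T1 = [-1 0 0 0; 0 1 0 0; 0 0 1 0; 0 0 0 1]
T2·T1 = [-1 0 0 4; 0 1 0 2; 0 0 1 2; 0 0 0 1]
T3·…·T1 = [-1 0 0 4; 0 7/25 -24/25 -34/25; 0 24/25 7/25 62/25; 0 0 0 1]
T4·…·T1 = [-1 0 0 4; 0 7/25 -24/25 -159/25; 0 24/25 7/25 -88/25; 0 0 0 1]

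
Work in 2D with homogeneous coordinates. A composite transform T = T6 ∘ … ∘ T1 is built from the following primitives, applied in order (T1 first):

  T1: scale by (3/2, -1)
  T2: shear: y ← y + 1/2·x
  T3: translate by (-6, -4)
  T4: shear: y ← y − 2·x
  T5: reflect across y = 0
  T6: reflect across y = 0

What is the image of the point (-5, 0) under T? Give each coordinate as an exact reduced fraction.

T1 scale by (3/2, -1): (-5, 0) → (-15/2, 0)
T2 shear: y ← y + 1/2·x: (-15/2, 0) → (-15/2, -15/4)
T3 translate by (-6, -4): (-15/2, -15/4) → (-27/2, -31/4)
T4 shear: y ← y − 2·x: (-27/2, -31/4) → (-27/2, 77/4)
T5 reflect across y = 0: (-27/2, 77/4) → (-27/2, -77/4)
T6 reflect across y = 0: (-27/2, -77/4) → (-27/2, 77/4)

T(p) = (-27/2, 77/4)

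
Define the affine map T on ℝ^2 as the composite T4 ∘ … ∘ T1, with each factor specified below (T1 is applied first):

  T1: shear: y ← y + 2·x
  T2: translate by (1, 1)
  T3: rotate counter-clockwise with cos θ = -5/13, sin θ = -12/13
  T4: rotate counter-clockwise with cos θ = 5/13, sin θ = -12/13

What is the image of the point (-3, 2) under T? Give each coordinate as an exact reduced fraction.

T1 shear: y ← y + 2·x: (-3, 2) → (-3, -4)
T2 translate by (1, 1): (-3, -4) → (-2, -3)
T3 rotate counter-clockwise with cos θ = -5/13, sin θ = -12/13: (-2, -3) → (-2, 3)
T4 rotate counter-clockwise with cos θ = 5/13, sin θ = -12/13: (-2, 3) → (2, 3)

T(p) = (2, 3)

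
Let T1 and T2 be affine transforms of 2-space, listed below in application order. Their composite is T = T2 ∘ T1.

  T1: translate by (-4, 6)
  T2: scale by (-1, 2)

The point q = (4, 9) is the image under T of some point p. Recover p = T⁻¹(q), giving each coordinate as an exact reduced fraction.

T1 = [1 0 -4; 0 1 6; 0 0 1]
T2·T1 = [-1 0 4; 0 2 12; 0 0 1]
det M = -2; M⁻¹ = [-1 0 4; 0 1/2 -6; 0 0 1]
M⁻¹ · (4, 9)ᵀ = (0, -3/2)ᵀ

p = (0, -3/2)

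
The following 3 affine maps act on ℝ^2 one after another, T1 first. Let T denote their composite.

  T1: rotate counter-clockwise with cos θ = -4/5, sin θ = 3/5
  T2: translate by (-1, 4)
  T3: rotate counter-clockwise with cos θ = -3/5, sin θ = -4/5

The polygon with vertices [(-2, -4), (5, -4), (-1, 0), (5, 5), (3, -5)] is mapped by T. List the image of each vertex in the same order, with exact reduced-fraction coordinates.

image vertices: (3, -6), (243/25, -101/25), (71/25, -47/25), (36/5, 23/5), (202/25, -139/25)

T1 rotate counter-clockwise with cos θ = -4/5, sin θ = 3/5: (-2, -4) → (4, 2); (5, -4) → (-8/5, 31/5); (-1, 0) → (4/5, -3/5); (5, 5) → (-7, -1); (3, -5) → (3/5, 29/5)
T2 translate by (-1, 4): (4, 2) → (3, 6); (-8/5, 31/5) → (-13/5, 51/5); (4/5, -3/5) → (-1/5, 17/5); (-7, -1) → (-8, 3); (3/5, 29/5) → (-2/5, 49/5)
T3 rotate counter-clockwise with cos θ = -3/5, sin θ = -4/5: (3, 6) → (3, -6); (-13/5, 51/5) → (243/25, -101/25); (-1/5, 17/5) → (71/25, -47/25); (-8, 3) → (36/5, 23/5); (-2/5, 49/5) → (202/25, -139/25)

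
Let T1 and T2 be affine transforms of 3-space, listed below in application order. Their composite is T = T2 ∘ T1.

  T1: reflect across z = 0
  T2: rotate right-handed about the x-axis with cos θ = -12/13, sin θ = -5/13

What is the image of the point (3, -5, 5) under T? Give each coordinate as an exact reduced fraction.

T(p) = (3, 35/13, 85/13)

T1 reflect across z = 0: (3, -5, 5) → (3, -5, -5)
T2 rotate right-handed about the x-axis with cos θ = -12/13, sin θ = -5/13: (3, -5, -5) → (3, 35/13, 85/13)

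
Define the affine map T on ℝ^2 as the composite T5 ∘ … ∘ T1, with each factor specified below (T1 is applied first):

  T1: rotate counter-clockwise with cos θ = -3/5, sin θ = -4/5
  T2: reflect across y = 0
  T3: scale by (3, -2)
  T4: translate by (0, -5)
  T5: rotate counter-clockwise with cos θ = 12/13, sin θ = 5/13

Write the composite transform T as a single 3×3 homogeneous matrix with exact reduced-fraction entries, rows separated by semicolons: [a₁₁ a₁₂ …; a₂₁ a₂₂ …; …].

T = [-68/65 174/65 25/13; -141/65 -12/65 -60/13; 0 0 1]

T1 = [-3/5 4/5 0; -4/5 -3/5 0; 0 0 1]
T2·T1 = [-3/5 4/5 0; 4/5 3/5 0; 0 0 1]
T3·…·T1 = [-9/5 12/5 0; -8/5 -6/5 0; 0 0 1]
T4·…·T1 = [-9/5 12/5 0; -8/5 -6/5 -5; 0 0 1]
T5·…·T1 = [-68/65 174/65 25/13; -141/65 -12/65 -60/13; 0 0 1]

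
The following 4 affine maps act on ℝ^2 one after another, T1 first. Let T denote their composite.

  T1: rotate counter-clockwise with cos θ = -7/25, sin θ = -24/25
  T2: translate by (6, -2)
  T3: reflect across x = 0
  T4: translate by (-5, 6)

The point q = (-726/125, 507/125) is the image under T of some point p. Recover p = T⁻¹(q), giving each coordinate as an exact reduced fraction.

p = (7/5, -5)

T1 = [-7/25 24/25 0; -24/25 -7/25 0; 0 0 1]
T2·T1 = [-7/25 24/25 6; -24/25 -7/25 -2; 0 0 1]
T3·…·T1 = [7/25 -24/25 -6; -24/25 -7/25 -2; 0 0 1]
T4·…·T1 = [7/25 -24/25 -11; -24/25 -7/25 4; 0 0 1]
det M = -1; M⁻¹ = [7/25 -24/25 173/25; -24/25 -7/25 -236/25; 0 0 1]
M⁻¹ · (-726/125, 507/125)ᵀ = (7/5, -5)ᵀ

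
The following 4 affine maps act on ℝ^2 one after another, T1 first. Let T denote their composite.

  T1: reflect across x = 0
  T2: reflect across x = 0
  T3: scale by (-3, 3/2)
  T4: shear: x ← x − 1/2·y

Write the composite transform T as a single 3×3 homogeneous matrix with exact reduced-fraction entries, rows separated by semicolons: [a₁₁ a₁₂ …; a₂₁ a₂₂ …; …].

T = [-3 -3/4 0; 0 3/2 0; 0 0 1]

T1 = [-1 0 0; 0 1 0; 0 0 1]
T2·T1 = [1 0 0; 0 1 0; 0 0 1]
T3·…·T1 = [-3 0 0; 0 3/2 0; 0 0 1]
T4·…·T1 = [-3 -3/4 0; 0 3/2 0; 0 0 1]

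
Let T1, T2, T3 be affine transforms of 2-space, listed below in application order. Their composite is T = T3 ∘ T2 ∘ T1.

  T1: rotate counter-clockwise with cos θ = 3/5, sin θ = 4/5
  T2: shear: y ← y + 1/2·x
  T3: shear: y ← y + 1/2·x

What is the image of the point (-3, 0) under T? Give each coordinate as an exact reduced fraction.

T(p) = (-9/5, -21/5)

T1 rotate counter-clockwise with cos θ = 3/5, sin θ = 4/5: (-3, 0) → (-9/5, -12/5)
T2 shear: y ← y + 1/2·x: (-9/5, -12/5) → (-9/5, -33/10)
T3 shear: y ← y + 1/2·x: (-9/5, -33/10) → (-9/5, -21/5)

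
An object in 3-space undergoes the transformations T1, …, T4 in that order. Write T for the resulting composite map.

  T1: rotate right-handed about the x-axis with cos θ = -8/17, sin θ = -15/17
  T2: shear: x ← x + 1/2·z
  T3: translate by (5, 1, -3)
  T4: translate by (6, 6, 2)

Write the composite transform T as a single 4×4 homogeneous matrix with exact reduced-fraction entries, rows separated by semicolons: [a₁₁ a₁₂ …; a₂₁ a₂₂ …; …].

T1 = [1 0 0 0; 0 -8/17 15/17 0; 0 -15/17 -8/17 0; 0 0 0 1]
T2·T1 = [1 -15/34 -4/17 0; 0 -8/17 15/17 0; 0 -15/17 -8/17 0; 0 0 0 1]
T3·…·T1 = [1 -15/34 -4/17 5; 0 -8/17 15/17 1; 0 -15/17 -8/17 -3; 0 0 0 1]
T4·…·T1 = [1 -15/34 -4/17 11; 0 -8/17 15/17 7; 0 -15/17 -8/17 -1; 0 0 0 1]

T = [1 -15/34 -4/17 11; 0 -8/17 15/17 7; 0 -15/17 -8/17 -1; 0 0 0 1]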